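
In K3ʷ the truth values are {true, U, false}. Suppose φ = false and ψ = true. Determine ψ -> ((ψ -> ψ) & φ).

false

ψ -> ψ = true -> true = true
(ψ -> ψ) & φ = true & false = false
ψ -> ((ψ -> ψ) & φ) = true -> false = false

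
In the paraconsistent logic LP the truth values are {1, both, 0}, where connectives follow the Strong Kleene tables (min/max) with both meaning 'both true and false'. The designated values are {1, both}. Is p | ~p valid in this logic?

Yes

Every assignment of p over {1, both, 0} gives a value in {1, both}.
In particular, with p=both: p | ~p = both.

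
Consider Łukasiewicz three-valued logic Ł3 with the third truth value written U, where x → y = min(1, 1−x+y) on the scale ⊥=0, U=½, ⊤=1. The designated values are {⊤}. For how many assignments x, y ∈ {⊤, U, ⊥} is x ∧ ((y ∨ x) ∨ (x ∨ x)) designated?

3

Designated under: (x=⊤, y=⊤); (x=⊤, y=U); (x=⊤, y=⊥).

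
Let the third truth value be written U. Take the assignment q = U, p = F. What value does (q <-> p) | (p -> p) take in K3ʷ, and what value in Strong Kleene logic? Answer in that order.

U; T

In K3ʷ: q <-> p = U <-> F = U
p -> p = F -> F = T
(q <-> p) | (p -> p) = U | T = U
In Strong Kleene logic: q <-> p = U <-> F = U
p -> p = F -> F = T
(q <-> p) | (p -> p) = U | T = T
They differ because K3ʷ and Strong Kleene logic treat U differently under the binary connectives.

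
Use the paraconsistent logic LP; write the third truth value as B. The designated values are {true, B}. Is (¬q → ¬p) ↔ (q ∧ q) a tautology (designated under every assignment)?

No

Countermodel: q=false, p=false gives false, which is not designated.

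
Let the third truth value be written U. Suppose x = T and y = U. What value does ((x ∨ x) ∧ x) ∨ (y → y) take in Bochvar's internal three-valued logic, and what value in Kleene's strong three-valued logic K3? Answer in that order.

U; T

In Bochvar's internal three-valued logic: x ∨ x = T ∨ T = T
(x ∨ x) ∧ x = T ∧ T = T
y → y = U → U = U
((x ∨ x) ∧ x) ∨ (y → y) = T ∨ U = U
In Kleene's strong three-valued logic K3: x ∨ x = T ∨ T = T
(x ∨ x) ∧ x = T ∧ T = T
y → y = U → U = U
((x ∨ x) ∧ x) ∨ (y → y) = T ∨ U = T
They differ because Bochvar's internal three-valued logic and Kleene's strong three-valued logic K3 treat U differently under the binary connectives.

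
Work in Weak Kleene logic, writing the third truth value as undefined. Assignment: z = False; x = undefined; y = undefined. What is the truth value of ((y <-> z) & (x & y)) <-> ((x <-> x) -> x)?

y <-> z = undefined <-> False = undefined
x & y = undefined & undefined = undefined
(y <-> z) & (x & y) = undefined & undefined = undefined
x <-> x = undefined <-> undefined = undefined
(x <-> x) -> x = undefined -> undefined = undefined  [any arg is the third value ⇒ result is the third value]
((y <-> z) & (x & y)) <-> ((x <-> x) -> x) = undefined <-> undefined = undefined

undefined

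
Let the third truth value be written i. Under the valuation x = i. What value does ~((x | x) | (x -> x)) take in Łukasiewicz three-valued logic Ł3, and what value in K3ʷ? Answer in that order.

In Łukasiewicz three-valued logic Ł3: x | x = i | i = i
x -> x = i -> i = true  [min(1, 1−½+½)]
(x | x) | (x -> x) = i | true = true
~((x | x) | (x -> x)) = ~true = false
In K3ʷ: x | x = i | i = i
x -> x = i -> i = i
(x | x) | (x -> x) = i | i = i
~((x | x) | (x -> x)) = ~i = i
They differ because Łukasiewicz three-valued logic Ł3 and K3ʷ treat i differently under the binary connectives.

false; i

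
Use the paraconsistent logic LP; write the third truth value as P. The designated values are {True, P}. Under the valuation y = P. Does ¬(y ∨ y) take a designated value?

y ∨ y = P ∨ P = P
¬(y ∨ y) = ¬P = P
P ∈ {True, P}.

Yes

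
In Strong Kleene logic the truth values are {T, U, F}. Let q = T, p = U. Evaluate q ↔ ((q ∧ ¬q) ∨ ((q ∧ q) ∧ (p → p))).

U

¬q = ¬T = F
q ∧ ¬q = T ∧ F = F
q ∧ q = T ∧ T = T
p → p = U → U = U  [¬U ∨ U]
(q ∧ q) ∧ (p → p) = T ∧ U = U
(q ∧ ¬q) ∨ ((q ∧ q) ∧ (p → p)) = F ∨ U = U
q ↔ ((q ∧ ¬q) ∨ ((q ∧ q) ∧ (p → p))) = T ↔ U = U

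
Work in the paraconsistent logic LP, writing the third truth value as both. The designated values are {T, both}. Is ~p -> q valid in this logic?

No

Countermodel: p=F, q=F gives F, which is not designated.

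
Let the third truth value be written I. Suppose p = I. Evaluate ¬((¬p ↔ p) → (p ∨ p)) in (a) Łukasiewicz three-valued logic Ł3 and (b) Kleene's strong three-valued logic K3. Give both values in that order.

I; I

In Łukasiewicz three-valued logic Ł3: ¬p = ¬I = I
¬p ↔ p = I ↔ I = 1
p ∨ p = I ∨ I = I
(¬p ↔ p) → (p ∨ p) = 1 → I = I
¬((¬p ↔ p) → (p ∨ p)) = ¬I = I
In Kleene's strong three-valued logic K3: ¬p = ¬I = I
¬p ↔ p = I ↔ I = I
p ∨ p = I ∨ I = I
(¬p ↔ p) → (p ∨ p) = I → I = I  [¬I ∨ I]
¬((¬p ↔ p) → (p ∨ p)) = ¬I = I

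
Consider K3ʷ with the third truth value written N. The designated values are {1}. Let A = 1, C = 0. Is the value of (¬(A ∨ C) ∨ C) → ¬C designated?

A ∨ C = 1 ∨ 0 = 1
¬(A ∨ C) = ¬1 = 0
¬(A ∨ C) ∨ C = 0 ∨ 0 = 0
¬C = ¬0 = 1
(¬(A ∨ C) ∨ C) → ¬C = 0 → 1 = 1
1 ∈ {1}.

Yes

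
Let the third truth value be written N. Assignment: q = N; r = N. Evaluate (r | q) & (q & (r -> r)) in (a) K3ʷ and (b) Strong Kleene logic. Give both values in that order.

In K3ʷ: r | q = N | N = N
r -> r = N -> N = N  [any arg is the third value ⇒ result is the third value]
q & (r -> r) = N & N = N
(r | q) & (q & (r -> r)) = N & N = N
In Strong Kleene logic: r | q = N | N = N
r -> r = N -> N = N
q & (r -> r) = N & N = N
(r | q) & (q & (r -> r)) = N & N = N

N; N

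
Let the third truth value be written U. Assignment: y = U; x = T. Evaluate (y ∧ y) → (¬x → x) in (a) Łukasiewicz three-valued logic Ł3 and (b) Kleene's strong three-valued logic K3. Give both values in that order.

In Łukasiewicz three-valued logic Ł3: y ∧ y = U ∧ U = U
¬x = ¬T = F
¬x → x = F → T = T
(y ∧ y) → (¬x → x) = U → T = T
In Kleene's strong three-valued logic K3: y ∧ y = U ∧ U = U
¬x = ¬T = F
¬x → x = F → T = T
(y ∧ y) → (¬x → x) = U → T = T  [¬U ∨ T]

T; T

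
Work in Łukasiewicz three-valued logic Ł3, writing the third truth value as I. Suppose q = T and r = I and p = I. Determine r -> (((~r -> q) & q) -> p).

T

~r = ~I = I
~r -> q = I -> T = T
(~r -> q) & q = T & T = T
((~r -> q) & q) -> p = T -> I = I
r -> (((~r -> q) & q) -> p) = I -> I = T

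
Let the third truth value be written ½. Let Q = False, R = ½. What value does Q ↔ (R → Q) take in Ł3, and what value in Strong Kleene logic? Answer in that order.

In Ł3: R → Q = ½ → False = ½  [min(1, 1−½+0)]
Q ↔ (R → Q) = False ↔ ½ = ½
In Strong Kleene logic: R → Q = ½ → False = ½  [¬½ ∨ False]
Q ↔ (R → Q) = False ↔ ½ = ½

½; ½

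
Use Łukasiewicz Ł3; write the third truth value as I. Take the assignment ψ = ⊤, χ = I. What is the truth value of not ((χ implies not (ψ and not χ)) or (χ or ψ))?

⊥

not χ = not I = I
ψ and not χ = ⊤ and I = I
not (ψ and not χ) = not I = I
χ implies not (ψ and not χ) = I implies I = ⊤  [min(1, 1−½+½)]
χ or ψ = I or ⊤ = ⊤
(χ implies not (ψ and not χ)) or (χ or ψ) = ⊤ or ⊤ = ⊤
not ((χ implies not (ψ and not χ)) or (χ or ψ)) = not ⊤ = ⊥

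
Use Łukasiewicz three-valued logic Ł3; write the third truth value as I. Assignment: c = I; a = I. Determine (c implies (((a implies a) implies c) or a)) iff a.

I

a implies a = I implies I = T  [min(1, 1−½+½)]
(a implies a) implies c = T implies I = I
((a implies a) implies c) or a = I or I = I
c implies (((a implies a) implies c) or a) = I implies I = T
(c implies (((a implies a) implies c) or a)) iff a = T iff I = I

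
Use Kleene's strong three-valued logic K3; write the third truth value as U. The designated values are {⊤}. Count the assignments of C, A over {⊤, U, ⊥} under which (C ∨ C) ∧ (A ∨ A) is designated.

Designated under: (C=⊤, A=⊤).

1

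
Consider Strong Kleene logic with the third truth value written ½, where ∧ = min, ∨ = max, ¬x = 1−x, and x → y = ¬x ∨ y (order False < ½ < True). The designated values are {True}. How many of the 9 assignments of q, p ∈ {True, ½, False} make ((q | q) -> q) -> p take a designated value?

Designated under: (q=True, p=True); (q=½, p=True); (q=False, p=True).

3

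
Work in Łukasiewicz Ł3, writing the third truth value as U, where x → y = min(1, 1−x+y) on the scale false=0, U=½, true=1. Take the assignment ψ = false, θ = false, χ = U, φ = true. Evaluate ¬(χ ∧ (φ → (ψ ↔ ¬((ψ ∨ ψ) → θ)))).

ψ ∨ ψ = false ∨ false = false
(ψ ∨ ψ) → θ = false → false = true
¬((ψ ∨ ψ) → θ) = ¬true = false
ψ ↔ ¬((ψ ∨ ψ) → θ) = false ↔ false = true
φ → (ψ ↔ ¬((ψ ∨ ψ) → θ)) = true → true = true
χ ∧ (φ → (ψ ↔ ¬((ψ ∨ ψ) → θ))) = U ∧ true = U
¬(χ ∧ (φ → (ψ ↔ ¬((ψ ∨ ψ) → θ)))) = ¬U = U

U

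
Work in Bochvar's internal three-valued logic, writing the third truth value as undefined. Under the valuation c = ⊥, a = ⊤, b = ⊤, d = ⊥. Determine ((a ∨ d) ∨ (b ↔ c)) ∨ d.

⊤

a ∨ d = ⊤ ∨ ⊥ = ⊤
b ↔ c = ⊤ ↔ ⊥ = ⊥
(a ∨ d) ∨ (b ↔ c) = ⊤ ∨ ⊥ = ⊤
((a ∨ d) ∨ (b ↔ c)) ∨ d = ⊤ ∨ ⊥ = ⊤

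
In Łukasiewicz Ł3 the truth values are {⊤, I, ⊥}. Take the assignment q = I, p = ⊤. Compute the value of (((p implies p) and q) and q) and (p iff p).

p implies p = ⊤ implies ⊤ = ⊤
(p implies p) and q = ⊤ and I = I
((p implies p) and q) and q = I and I = I
p iff p = ⊤ iff ⊤ = ⊤
(((p implies p) and q) and q) and (p iff p) = I and ⊤ = I

I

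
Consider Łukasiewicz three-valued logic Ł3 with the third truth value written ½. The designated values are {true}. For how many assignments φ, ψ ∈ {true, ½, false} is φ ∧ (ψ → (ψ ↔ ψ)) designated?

3

Designated under: (φ=true, ψ=true); (φ=true, ψ=½); (φ=true, ψ=false).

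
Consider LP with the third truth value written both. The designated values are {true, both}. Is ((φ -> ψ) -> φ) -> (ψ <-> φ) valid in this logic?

Countermodel: φ=true, ψ=false gives false, which is not designated.

No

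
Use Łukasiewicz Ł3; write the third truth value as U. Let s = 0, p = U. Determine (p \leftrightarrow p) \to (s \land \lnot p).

p \leftrightarrow p = U \leftrightarrow U = 1  [1 − |½−½|]
\lnot p = \lnot U = U
s \land \lnot p = 0 \land U = 0
(p \leftrightarrow p) \to (s \land \lnot p) = 1 \to 0 = 0

0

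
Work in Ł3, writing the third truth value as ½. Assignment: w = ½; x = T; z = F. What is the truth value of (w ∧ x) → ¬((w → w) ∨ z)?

w ∧ x = ½ ∧ T = ½
w → w = ½ → ½ = T
(w → w) ∨ z = T ∨ F = T
¬((w → w) ∨ z) = ¬T = F
(w ∧ x) → ¬((w → w) ∨ z) = ½ → F = ½

½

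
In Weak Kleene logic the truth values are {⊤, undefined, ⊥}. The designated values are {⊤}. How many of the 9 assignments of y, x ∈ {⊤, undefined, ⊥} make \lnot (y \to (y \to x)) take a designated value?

Designated under: (y=⊤, x=⊥).

1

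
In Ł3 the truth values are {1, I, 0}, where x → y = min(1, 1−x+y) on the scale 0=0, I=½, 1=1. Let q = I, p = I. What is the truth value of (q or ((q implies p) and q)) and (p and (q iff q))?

I

q implies p = I implies I = 1
(q implies p) and q = 1 and I = I
q or ((q implies p) and q) = I or I = I
q iff q = I iff I = 1
p and (q iff q) = I and 1 = I
(q or ((q implies p) and q)) and (p and (q iff q)) = I and I = I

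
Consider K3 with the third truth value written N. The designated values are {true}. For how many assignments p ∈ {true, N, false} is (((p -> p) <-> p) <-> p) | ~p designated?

p=true: true ✓
p=N: N ·
p=false: true ✓

2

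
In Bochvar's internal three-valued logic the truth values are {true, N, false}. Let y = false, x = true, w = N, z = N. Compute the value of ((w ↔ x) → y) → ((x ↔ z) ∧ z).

w ↔ x = N ↔ true = N
(w ↔ x) → y = N → false = N
x ↔ z = true ↔ N = N
(x ↔ z) ∧ z = N ∧ N = N
((w ↔ x) → y) → ((x ↔ z) ∧ z) = N → N = N

N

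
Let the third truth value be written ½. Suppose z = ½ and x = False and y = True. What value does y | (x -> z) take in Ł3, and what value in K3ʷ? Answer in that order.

In Ł3: x -> z = False -> ½ = True
y | (x -> z) = True | True = True
In K3ʷ: x -> z = False -> ½ = ½  [any arg is the third value ⇒ result is the third value]
y | (x -> z) = True | ½ = ½
They differ because Ł3 and K3ʷ treat ½ differently under the binary connectives.

True; ½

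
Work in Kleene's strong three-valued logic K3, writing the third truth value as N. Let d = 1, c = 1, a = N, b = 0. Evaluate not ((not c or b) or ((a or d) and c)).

not c = not 1 = 0
not c or b = 0 or 0 = 0
a or d = N or 1 = 1
(a or d) and c = 1 and 1 = 1
(not c or b) or ((a or d) and c) = 0 or 1 = 1
not ((not c or b) or ((a or d) and c)) = not 1 = 0

0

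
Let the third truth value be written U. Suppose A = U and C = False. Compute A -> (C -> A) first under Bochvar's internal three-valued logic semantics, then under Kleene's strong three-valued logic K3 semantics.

In Bochvar's internal three-valued logic: C -> A = False -> U = U
A -> (C -> A) = U -> U = U
In Kleene's strong three-valued logic K3: C -> A = False -> U = True  [~False | U]
A -> (C -> A) = U -> True = True
They differ because Bochvar's internal three-valued logic and Kleene's strong three-valued logic K3 treat U differently under the binary connectives.

U; True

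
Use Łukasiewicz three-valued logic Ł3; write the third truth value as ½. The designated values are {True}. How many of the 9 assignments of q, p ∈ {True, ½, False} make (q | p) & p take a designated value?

3

Designated under: (q=True, p=True); (q=½, p=True); (q=False, p=True).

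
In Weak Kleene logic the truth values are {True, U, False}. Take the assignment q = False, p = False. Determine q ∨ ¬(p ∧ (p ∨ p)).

p ∨ p = False ∨ False = False
p ∧ (p ∨ p) = False ∧ False = False
¬(p ∧ (p ∨ p)) = ¬False = True
q ∨ ¬(p ∧ (p ∨ p)) = False ∨ True = True

True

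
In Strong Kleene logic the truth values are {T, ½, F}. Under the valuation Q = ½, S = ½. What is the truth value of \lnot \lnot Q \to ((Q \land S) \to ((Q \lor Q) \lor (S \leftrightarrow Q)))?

\lnot Q = \lnot ½ = ½
\lnot \lnot Q = \lnot ½ = ½
Q \land S = ½ \land ½ = ½
Q \lor Q = ½ \lor ½ = ½
S \leftrightarrow Q = ½ \leftrightarrow ½ = ½
(Q \lor Q) \lor (S \leftrightarrow Q) = ½ \lor ½ = ½
(Q \land S) \to ((Q \lor Q) \lor (S \leftrightarrow Q)) = ½ \to ½ = ½  [\lnot ½ \lor ½]
\lnot \lnot Q \to ((Q \land S) \to ((Q \lor Q) \lor (S \leftrightarrow Q))) = ½ \to ½ = ½

½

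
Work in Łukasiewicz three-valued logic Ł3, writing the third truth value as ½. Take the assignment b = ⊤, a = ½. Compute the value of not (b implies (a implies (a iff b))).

⊥

a iff b = ½ iff ⊤ = ½
a implies (a iff b) = ½ implies ½ = ⊤
b implies (a implies (a iff b)) = ⊤ implies ⊤ = ⊤
not (b implies (a implies (a iff b))) = not ⊤ = ⊥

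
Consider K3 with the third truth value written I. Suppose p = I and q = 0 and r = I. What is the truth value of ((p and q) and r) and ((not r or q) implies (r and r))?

0

p and q = I and 0 = 0
(p and q) and r = 0 and I = 0
not r = not I = I
not r or q = I or 0 = I
r and r = I and I = I
(not r or q) implies (r and r) = I implies I = I
((p and q) and r) and ((not r or q) implies (r and r)) = 0 and I = 0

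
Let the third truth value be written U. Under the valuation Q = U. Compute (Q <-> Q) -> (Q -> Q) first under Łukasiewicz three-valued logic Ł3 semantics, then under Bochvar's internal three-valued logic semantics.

true; U

In Łukasiewicz three-valued logic Ł3: Q <-> Q = U <-> U = true  [1 − |½−½|]
Q -> Q = U -> U = true
(Q <-> Q) -> (Q -> Q) = true -> true = true
In Bochvar's internal three-valued logic: Q <-> Q = U <-> U = U
Q -> Q = U -> U = U  [any arg is the third value ⇒ result is the third value]
(Q <-> Q) -> (Q -> Q) = U -> U = U
They differ because Łukasiewicz three-valued logic Ł3 and Bochvar's internal three-valued logic treat U differently under the binary connectives.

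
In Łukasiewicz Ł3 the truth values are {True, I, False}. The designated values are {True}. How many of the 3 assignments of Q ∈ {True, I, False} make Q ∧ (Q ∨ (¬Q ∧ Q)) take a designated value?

Q=True: True ✓
Q=I: I ·
Q=False: False ·

1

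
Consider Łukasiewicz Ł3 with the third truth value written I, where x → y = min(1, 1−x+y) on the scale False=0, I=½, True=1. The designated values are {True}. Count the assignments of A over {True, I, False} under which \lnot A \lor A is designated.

A=True: True ✓
A=I: I ·
A=False: True ✓

2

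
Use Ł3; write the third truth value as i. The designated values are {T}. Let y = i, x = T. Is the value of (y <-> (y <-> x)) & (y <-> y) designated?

Yes

y <-> x = i <-> T = i  [1 − |½−1|]
y <-> (y <-> x) = i <-> i = T
y <-> y = i <-> i = T
(y <-> (y <-> x)) & (y <-> y) = T & T = T
T ∈ {T}.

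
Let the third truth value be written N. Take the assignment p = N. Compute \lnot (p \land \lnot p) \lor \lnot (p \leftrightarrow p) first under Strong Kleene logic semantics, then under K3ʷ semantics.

N; N

In Strong Kleene logic: \lnot p = \lnot N = N
p \land \lnot p = N \land N = N
\lnot (p \land \lnot p) = \lnot N = N
p \leftrightarrow p = N \leftrightarrow N = N
\lnot (p \leftrightarrow p) = \lnot N = N
\lnot (p \land \lnot p) \lor \lnot (p \leftrightarrow p) = N \lor N = N
In K3ʷ: \lnot p = \lnot N = N
p \land \lnot p = N \land N = N
\lnot (p \land \lnot p) = \lnot N = N
p \leftrightarrow p = N \leftrightarrow N = N
\lnot (p \leftrightarrow p) = \lnot N = N
\lnot (p \land \lnot p) \lor \lnot (p \leftrightarrow p) = N \lor N = N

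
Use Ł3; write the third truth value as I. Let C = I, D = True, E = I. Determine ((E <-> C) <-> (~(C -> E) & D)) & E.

False

E <-> C = I <-> I = True  [1 − |½−½|]
C -> E = I -> I = True
~(C -> E) = ~True = False
~(C -> E) & D = False & True = False
(E <-> C) <-> (~(C -> E) & D) = True <-> False = False
((E <-> C) <-> (~(C -> E) & D)) & E = False & I = False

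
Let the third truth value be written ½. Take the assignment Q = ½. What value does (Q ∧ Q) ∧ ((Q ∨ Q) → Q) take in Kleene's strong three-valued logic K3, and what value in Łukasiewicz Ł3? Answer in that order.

½; ½

In Kleene's strong three-valued logic K3: Q ∧ Q = ½ ∧ ½ = ½
Q ∨ Q = ½ ∨ ½ = ½
(Q ∨ Q) → Q = ½ → ½ = ½  [¬½ ∨ ½]
(Q ∧ Q) ∧ ((Q ∨ Q) → Q) = ½ ∧ ½ = ½
In Łukasiewicz Ł3: Q ∧ Q = ½ ∧ ½ = ½
Q ∨ Q = ½ ∨ ½ = ½
(Q ∨ Q) → Q = ½ → ½ = true  [min(1, 1−½+½)]
(Q ∧ Q) ∧ ((Q ∨ Q) → Q) = ½ ∧ true = ½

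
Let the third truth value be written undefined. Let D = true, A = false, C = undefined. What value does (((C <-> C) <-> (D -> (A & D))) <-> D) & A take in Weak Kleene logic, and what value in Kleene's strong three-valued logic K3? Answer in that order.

In Weak Kleene logic: C <-> C = undefined <-> undefined = undefined
A & D = false & true = false
D -> (A & D) = true -> false = false
(C <-> C) <-> (D -> (A & D)) = undefined <-> false = undefined
((C <-> C) <-> (D -> (A & D))) <-> D = undefined <-> true = undefined
(((C <-> C) <-> (D -> (A & D))) <-> D) & A = undefined & false = undefined
In Kleene's strong three-valued logic K3: C <-> C = undefined <-> undefined = undefined
A & D = false & true = false
D -> (A & D) = true -> false = false
(C <-> C) <-> (D -> (A & D)) = undefined <-> false = undefined
((C <-> C) <-> (D -> (A & D))) <-> D = undefined <-> true = undefined
(((C <-> C) <-> (D -> (A & D))) <-> D) & A = undefined & false = false
They differ because Weak Kleene logic and Kleene's strong three-valued logic K3 treat undefined differently under the binary connectives.

undefined; false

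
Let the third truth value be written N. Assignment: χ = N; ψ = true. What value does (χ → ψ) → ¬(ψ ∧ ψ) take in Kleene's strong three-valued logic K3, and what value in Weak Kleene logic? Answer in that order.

In Kleene's strong three-valued logic K3: χ → ψ = N → true = true  [¬N ∨ true]
ψ ∧ ψ = true ∧ true = true
¬(ψ ∧ ψ) = ¬true = false
(χ → ψ) → ¬(ψ ∧ ψ) = true → false = false
In Weak Kleene logic: χ → ψ = N → true = N  [any arg is the third value ⇒ result is the third value]
ψ ∧ ψ = true ∧ true = true
¬(ψ ∧ ψ) = ¬true = false
(χ → ψ) → ¬(ψ ∧ ψ) = N → false = N
They differ because Kleene's strong three-valued logic K3 and Weak Kleene logic treat N differently under the binary connectives.

false; N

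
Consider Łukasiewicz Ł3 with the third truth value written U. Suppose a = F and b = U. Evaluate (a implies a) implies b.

U

a implies a = F implies F = T
(a implies a) implies b = T implies U = U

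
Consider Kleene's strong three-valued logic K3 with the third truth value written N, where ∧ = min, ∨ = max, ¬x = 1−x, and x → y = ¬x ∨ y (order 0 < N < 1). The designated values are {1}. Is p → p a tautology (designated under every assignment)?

No

Countermodel: p=N gives N, which is not designated.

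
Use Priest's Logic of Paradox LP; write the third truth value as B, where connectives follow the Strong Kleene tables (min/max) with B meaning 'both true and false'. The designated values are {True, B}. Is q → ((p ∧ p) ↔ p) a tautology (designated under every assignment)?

Every assignment of q, p over {True, B, False} gives a value in {True, B}.
In particular, with q=B, p=B: q → ((p ∧ p) ↔ p) = B.

Yes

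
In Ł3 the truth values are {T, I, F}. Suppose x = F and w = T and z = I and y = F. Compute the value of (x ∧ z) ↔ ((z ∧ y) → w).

F

x ∧ z = F ∧ I = F
z ∧ y = I ∧ F = F
(z ∧ y) → w = F → T = T
(x ∧ z) ↔ ((z ∧ y) → w) = F ↔ T = F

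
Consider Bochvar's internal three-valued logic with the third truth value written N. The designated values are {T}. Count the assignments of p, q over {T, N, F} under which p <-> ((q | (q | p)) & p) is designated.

Designated under: (p=T, q=T); (p=T, q=F); (p=F, q=T); (p=F, q=F).

4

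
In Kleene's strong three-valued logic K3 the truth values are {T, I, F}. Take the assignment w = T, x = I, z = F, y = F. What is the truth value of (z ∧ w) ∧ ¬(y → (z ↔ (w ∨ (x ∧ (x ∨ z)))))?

z ∧ w = F ∧ T = F
x ∨ z = I ∨ F = I
x ∧ (x ∨ z) = I ∧ I = I
w ∨ (x ∧ (x ∨ z)) = T ∨ I = T
z ↔ (w ∨ (x ∧ (x ∨ z))) = F ↔ T = F
y → (z ↔ (w ∨ (x ∧ (x ∨ z)))) = F → F = T
¬(y → (z ↔ (w ∨ (x ∧ (x ∨ z))))) = ¬T = F
(z ∧ w) ∧ ¬(y → (z ↔ (w ∨ (x ∧ (x ∨ z))))) = F ∧ F = F

F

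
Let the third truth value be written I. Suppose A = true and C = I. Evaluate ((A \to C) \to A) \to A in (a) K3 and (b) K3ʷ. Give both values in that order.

true; I

In K3: A \to C = true \to I = I  [\lnot true \lor I]
(A \to C) \to A = I \to true = true
((A \to C) \to A) \to A = true \to true = true
In K3ʷ: A \to C = true \to I = I  [any arg is the third value ⇒ result is the third value]
(A \to C) \to A = I \to true = I
((A \to C) \to A) \to A = I \to true = I
They differ because K3 and K3ʷ treat I differently under the binary connectives.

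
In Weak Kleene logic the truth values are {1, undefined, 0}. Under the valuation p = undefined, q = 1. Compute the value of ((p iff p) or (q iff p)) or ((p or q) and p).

p iff p = undefined iff undefined = undefined
q iff p = 1 iff undefined = undefined
(p iff p) or (q iff p) = undefined or undefined = undefined
p or q = undefined or 1 = undefined
(p or q) and p = undefined and undefined = undefined
((p iff p) or (q iff p)) or ((p or q) and p) = undefined or undefined = undefined

undefined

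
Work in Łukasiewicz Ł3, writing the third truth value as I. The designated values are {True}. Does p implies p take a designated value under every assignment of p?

Every assignment of p over {True, I, False} gives a value in {True}.
In particular, with p=I: p implies p = True.

Yes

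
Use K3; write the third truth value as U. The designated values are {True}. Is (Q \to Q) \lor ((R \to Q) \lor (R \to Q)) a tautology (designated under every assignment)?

Countermodel: Q=U, R=True gives U, which is not designated.

No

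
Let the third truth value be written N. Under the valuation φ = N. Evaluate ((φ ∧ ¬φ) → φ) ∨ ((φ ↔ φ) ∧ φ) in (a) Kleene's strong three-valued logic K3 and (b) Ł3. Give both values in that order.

N; ⊤

In Kleene's strong three-valued logic K3: ¬φ = ¬N = N
φ ∧ ¬φ = N ∧ N = N
(φ ∧ ¬φ) → φ = N → N = N  [¬N ∨ N]
φ ↔ φ = N ↔ N = N
(φ ↔ φ) ∧ φ = N ∧ N = N
((φ ∧ ¬φ) → φ) ∨ ((φ ↔ φ) ∧ φ) = N ∨ N = N
In Ł3: ¬φ = ¬N = N
φ ∧ ¬φ = N ∧ N = N
(φ ∧ ¬φ) → φ = N → N = ⊤  [min(1, 1−½+½)]
φ ↔ φ = N ↔ N = ⊤
(φ ↔ φ) ∧ φ = ⊤ ∧ N = N
((φ ∧ ¬φ) → φ) ∨ ((φ ↔ φ) ∧ φ) = ⊤ ∨ N = ⊤
They differ because Kleene's strong three-valued logic K3 and Ł3 treat N differently under implication.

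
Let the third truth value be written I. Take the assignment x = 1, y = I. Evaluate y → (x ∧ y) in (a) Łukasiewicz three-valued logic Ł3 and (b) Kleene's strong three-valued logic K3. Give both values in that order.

1; I

In Łukasiewicz three-valued logic Ł3: x ∧ y = 1 ∧ I = I
y → (x ∧ y) = I → I = 1
In Kleene's strong three-valued logic K3: x ∧ y = 1 ∧ I = I
y → (x ∧ y) = I → I = I  [¬I ∨ I]
They differ because Łukasiewicz three-valued logic Ł3 and Kleene's strong three-valued logic K3 treat I differently under implication.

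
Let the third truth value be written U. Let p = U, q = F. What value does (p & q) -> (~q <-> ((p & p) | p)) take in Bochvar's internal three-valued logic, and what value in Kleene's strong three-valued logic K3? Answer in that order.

U; T

In Bochvar's internal three-valued logic: p & q = U & F = U
~q = ~F = T
p & p = U & U = U
(p & p) | p = U | U = U
~q <-> ((p & p) | p) = T <-> U = U
(p & q) -> (~q <-> ((p & p) | p)) = U -> U = U  [any arg is the third value ⇒ result is the third value]
In Kleene's strong three-valued logic K3: p & q = U & F = F
~q = ~F = T
p & p = U & U = U
(p & p) | p = U | U = U
~q <-> ((p & p) | p) = T <-> U = U
(p & q) -> (~q <-> ((p & p) | p)) = F -> U = T  [~F | U]
They differ because Bochvar's internal three-valued logic and Kleene's strong three-valued logic K3 treat U differently under the binary connectives.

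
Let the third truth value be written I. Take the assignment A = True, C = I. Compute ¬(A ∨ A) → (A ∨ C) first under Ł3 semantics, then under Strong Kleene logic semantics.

True; True

In Ł3: A ∨ A = True ∨ True = True
¬(A ∨ A) = ¬True = False
A ∨ C = True ∨ I = True
¬(A ∨ A) → (A ∨ C) = False → True = True
In Strong Kleene logic: A ∨ A = True ∨ True = True
¬(A ∨ A) = ¬True = False
A ∨ C = True ∨ I = True
¬(A ∨ A) → (A ∨ C) = False → True = True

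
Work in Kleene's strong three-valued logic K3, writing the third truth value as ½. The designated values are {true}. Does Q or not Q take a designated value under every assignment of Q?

No

Countermodel: Q=½ gives ½, which is not designated.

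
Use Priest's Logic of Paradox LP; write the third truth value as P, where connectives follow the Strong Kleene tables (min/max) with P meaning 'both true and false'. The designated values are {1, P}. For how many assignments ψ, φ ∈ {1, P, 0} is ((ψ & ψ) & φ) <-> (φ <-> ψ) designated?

8

Of the 9 assignments, 8 give a value in {1, P}.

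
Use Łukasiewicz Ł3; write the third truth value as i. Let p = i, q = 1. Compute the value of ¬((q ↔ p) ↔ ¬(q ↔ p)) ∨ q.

1

q ↔ p = 1 ↔ i = i  [1 − |1−½|]
q ↔ p = 1 ↔ i = i
¬(q ↔ p) = ¬i = i
(q ↔ p) ↔ ¬(q ↔ p) = i ↔ i = 1
¬((q ↔ p) ↔ ¬(q ↔ p)) = ¬1 = 0
¬((q ↔ p) ↔ ¬(q ↔ p)) ∨ q = 0 ∨ 1 = 1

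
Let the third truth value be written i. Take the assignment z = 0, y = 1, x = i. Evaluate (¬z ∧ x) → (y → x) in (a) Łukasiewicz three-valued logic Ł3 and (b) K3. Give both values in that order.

1; i

In Łukasiewicz three-valued logic Ł3: ¬z = ¬0 = 1
¬z ∧ x = 1 ∧ i = i
y → x = 1 → i = i  [min(1, 1−1+½)]
(¬z ∧ x) → (y → x) = i → i = 1
In K3: ¬z = ¬0 = 1
¬z ∧ x = 1 ∧ i = i
y → x = 1 → i = i  [¬1 ∨ i]
(¬z ∧ x) → (y → x) = i → i = i
They differ because Łukasiewicz three-valued logic Ł3 and K3 treat i differently under implication.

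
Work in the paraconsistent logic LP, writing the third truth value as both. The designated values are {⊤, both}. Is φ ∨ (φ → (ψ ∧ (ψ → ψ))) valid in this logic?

Every assignment of φ, ψ over {⊤, both, ⊥} gives a value in {⊤, both}.
In particular, with φ=both, ψ=both: φ ∨ (φ → (ψ ∧ (ψ → ψ))) = both.

Yes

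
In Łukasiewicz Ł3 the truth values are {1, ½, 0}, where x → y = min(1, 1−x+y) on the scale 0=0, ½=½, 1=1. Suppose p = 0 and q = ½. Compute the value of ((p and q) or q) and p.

p and q = 0 and ½ = 0
(p and q) or q = 0 or ½ = ½
((p and q) or q) and p = ½ and 0 = 0

0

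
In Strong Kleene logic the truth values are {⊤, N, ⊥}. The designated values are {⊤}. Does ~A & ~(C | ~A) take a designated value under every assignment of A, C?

Countermodel: A=⊤, C=⊤ gives ⊥, which is not designated.

No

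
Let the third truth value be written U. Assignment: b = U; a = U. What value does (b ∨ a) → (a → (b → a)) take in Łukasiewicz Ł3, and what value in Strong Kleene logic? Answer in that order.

In Łukasiewicz Ł3: b ∨ a = U ∨ U = U
b → a = U → U = 1
a → (b → a) = U → 1 = 1
(b ∨ a) → (a → (b → a)) = U → 1 = 1
In Strong Kleene logic: b ∨ a = U ∨ U = U
b → a = U → U = U
a → (b → a) = U → U = U
(b ∨ a) → (a → (b → a)) = U → U = U
They differ because Łukasiewicz Ł3 and Strong Kleene logic treat U differently under implication.

1; U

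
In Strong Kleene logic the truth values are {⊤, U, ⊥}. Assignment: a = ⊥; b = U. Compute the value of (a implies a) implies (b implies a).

U

a implies a = ⊥ implies ⊥ = ⊤
b implies a = U implies ⊥ = U
(a implies a) implies (b implies a) = ⊤ implies U = U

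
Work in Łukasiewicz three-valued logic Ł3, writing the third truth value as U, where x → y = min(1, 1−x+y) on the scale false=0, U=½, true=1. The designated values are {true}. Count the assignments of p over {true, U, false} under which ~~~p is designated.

p=true: false ·
p=U: U ·
p=false: true ✓

1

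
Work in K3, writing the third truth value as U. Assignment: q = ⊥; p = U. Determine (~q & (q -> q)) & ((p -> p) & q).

⊥

~q = ~⊥ = ⊤
q -> q = ⊥ -> ⊥ = ⊤
~q & (q -> q) = ⊤ & ⊤ = ⊤
p -> p = U -> U = U  [~U | U]
(p -> p) & q = U & ⊥ = ⊥
(~q & (q -> q)) & ((p -> p) & q) = ⊤ & ⊥ = ⊥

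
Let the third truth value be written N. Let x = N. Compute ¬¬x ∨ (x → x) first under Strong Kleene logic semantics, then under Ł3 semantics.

In Strong Kleene logic: ¬x = ¬N = N
¬¬x = ¬N = N
x → x = N → N = N  [¬N ∨ N]
¬¬x ∨ (x → x) = N ∨ N = N
In Ł3: ¬x = ¬N = N
¬¬x = ¬N = N
x → x = N → N = True  [min(1, 1−½+½)]
¬¬x ∨ (x → x) = N ∨ True = True
They differ because Strong Kleene logic and Ł3 treat N differently under implication.

N; True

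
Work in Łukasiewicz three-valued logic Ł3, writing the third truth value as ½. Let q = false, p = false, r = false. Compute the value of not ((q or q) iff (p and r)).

q or q = false or false = false
p and r = false and false = false
(q or q) iff (p and r) = false iff false = true
not ((q or q) iff (p and r)) = not true = false

false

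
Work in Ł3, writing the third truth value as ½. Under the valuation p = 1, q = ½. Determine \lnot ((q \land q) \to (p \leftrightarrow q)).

0

q \land q = ½ \land ½ = ½
p \leftrightarrow q = 1 \leftrightarrow ½ = ½  [1 − |1−½|]
(q \land q) \to (p \leftrightarrow q) = ½ \to ½ = 1
\lnot ((q \land q) \to (p \leftrightarrow q)) = \lnot 1 = 0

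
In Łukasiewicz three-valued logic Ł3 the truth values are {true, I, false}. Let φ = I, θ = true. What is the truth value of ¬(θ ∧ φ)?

θ ∧ φ = true ∧ I = I
¬(θ ∧ φ) = ¬I = I

I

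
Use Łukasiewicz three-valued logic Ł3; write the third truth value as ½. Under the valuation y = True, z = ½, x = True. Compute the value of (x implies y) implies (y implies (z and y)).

½

x implies y = True implies True = True
z and y = ½ and True = ½
y implies (z and y) = True implies ½ = ½  [min(1, 1−1+½)]
(x implies y) implies (y implies (z and y)) = True implies ½ = ½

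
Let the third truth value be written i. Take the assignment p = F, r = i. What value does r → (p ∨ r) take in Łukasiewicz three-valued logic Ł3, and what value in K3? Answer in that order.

In Łukasiewicz three-valued logic Ł3: p ∨ r = F ∨ i = i
r → (p ∨ r) = i → i = T  [min(1, 1−½+½)]
In K3: p ∨ r = F ∨ i = i
r → (p ∨ r) = i → i = i  [¬i ∨ i]
They differ because Łukasiewicz three-valued logic Ł3 and K3 treat i differently under implication.

T; i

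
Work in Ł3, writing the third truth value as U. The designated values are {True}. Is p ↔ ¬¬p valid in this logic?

Yes

Every assignment of p over {True, U, False} gives a value in {True}.
In particular, with p=U: p ↔ ¬¬p = True.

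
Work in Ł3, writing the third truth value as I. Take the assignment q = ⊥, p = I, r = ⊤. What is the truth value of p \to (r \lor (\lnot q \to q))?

\lnot q = \lnot ⊥ = ⊤
\lnot q \to q = ⊤ \to ⊥ = ⊥
r \lor (\lnot q \to q) = ⊤ \lor ⊥ = ⊤
p \to (r \lor (\lnot q \to q)) = I \to ⊤ = ⊤  [min(1, 1−½+1)]

⊤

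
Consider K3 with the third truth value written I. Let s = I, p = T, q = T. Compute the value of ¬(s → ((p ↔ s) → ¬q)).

I

p ↔ s = T ↔ I = I
¬q = ¬T = F
(p ↔ s) → ¬q = I → F = I  [¬I ∨ F]
s → ((p ↔ s) → ¬q) = I → I = I
¬(s → ((p ↔ s) → ¬q)) = ¬I = I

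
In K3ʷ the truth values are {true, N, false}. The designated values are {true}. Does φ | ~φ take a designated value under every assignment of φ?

No

Countermodel: φ=N gives N, which is not designated.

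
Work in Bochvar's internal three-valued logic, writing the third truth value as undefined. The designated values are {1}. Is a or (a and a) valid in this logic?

No

Countermodel: a=undefined gives undefined, which is not designated.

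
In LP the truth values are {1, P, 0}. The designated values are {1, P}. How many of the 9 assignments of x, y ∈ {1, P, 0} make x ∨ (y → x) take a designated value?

Of the 9 assignments, 8 give a value in {1, P}.

8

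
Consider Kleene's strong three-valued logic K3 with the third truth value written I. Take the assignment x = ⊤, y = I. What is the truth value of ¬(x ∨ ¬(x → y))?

⊥

x → y = ⊤ → I = I
¬(x → y) = ¬I = I
x ∨ ¬(x → y) = ⊤ ∨ I = ⊤
¬(x ∨ ¬(x → y)) = ¬⊤ = ⊥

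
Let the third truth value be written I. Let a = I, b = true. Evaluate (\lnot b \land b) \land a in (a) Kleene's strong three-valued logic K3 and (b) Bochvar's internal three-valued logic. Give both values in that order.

In Kleene's strong three-valued logic K3: \lnot b = \lnot true = false
\lnot b \land b = false \land true = false
(\lnot b \land b) \land a = false \land I = false
In Bochvar's internal three-valued logic: \lnot b = \lnot true = false
\lnot b \land b = false \land true = false
(\lnot b \land b) \land a = false \land I = I
They differ because Kleene's strong three-valued logic K3 and Bochvar's internal three-valued logic treat I differently under the binary connectives.

false; I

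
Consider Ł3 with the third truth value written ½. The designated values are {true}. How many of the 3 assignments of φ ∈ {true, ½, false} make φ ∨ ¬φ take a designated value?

2

φ=true: true ✓
φ=½: ½ ·
φ=false: true ✓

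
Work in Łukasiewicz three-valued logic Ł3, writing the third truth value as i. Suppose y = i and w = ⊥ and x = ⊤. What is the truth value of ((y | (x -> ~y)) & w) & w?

⊥

~y = ~i = i
x -> ~y = ⊤ -> i = i
y | (x -> ~y) = i | i = i
(y | (x -> ~y)) & w = i & ⊥ = ⊥
((y | (x -> ~y)) & w) & w = ⊥ & ⊥ = ⊥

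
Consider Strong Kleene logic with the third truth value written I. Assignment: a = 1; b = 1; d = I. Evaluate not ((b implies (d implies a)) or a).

d implies a = I implies 1 = 1  [not I or 1]
b implies (d implies a) = 1 implies 1 = 1
(b implies (d implies a)) or a = 1 or 1 = 1
not ((b implies (d implies a)) or a) = not 1 = 0

0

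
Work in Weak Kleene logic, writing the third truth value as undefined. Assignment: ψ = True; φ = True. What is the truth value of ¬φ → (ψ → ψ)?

¬φ = ¬True = False
ψ → ψ = True → True = True
¬φ → (ψ → ψ) = False → True = True

True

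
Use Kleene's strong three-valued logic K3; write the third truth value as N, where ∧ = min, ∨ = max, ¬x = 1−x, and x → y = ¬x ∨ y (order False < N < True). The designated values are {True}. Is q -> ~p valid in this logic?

No

Countermodel: q=True, p=True gives False, which is not designated.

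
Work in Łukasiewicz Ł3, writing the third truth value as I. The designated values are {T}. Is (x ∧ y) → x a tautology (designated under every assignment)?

Every assignment of x, y over {T, I, F} gives a value in {T}.
In particular, with x=I, y=I: (x ∧ y) → x = T.

Yes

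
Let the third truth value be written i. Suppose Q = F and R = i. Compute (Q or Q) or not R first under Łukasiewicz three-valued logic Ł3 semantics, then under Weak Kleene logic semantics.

In Łukasiewicz three-valued logic Ł3: Q or Q = F or F = F
not R = not i = i
(Q or Q) or not R = F or i = i
In Weak Kleene logic: Q or Q = F or F = F
not R = not i = i
(Q or Q) or not R = F or i = i

i; i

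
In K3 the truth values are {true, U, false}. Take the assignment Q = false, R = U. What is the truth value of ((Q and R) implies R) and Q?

false

Q and R = false and U = false
(Q and R) implies R = false implies U = true  [not false or U]
((Q and R) implies R) and Q = true and false = false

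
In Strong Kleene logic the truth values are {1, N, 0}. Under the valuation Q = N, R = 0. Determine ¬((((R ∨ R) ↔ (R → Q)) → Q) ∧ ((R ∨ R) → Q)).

R ∨ R = 0 ∨ 0 = 0
R → Q = 0 → N = 1  [¬0 ∨ N]
(R ∨ R) ↔ (R → Q) = 0 ↔ 1 = 0
((R ∨ R) ↔ (R → Q)) → Q = 0 → N = 1
R ∨ R = 0 ∨ 0 = 0
(R ∨ R) → Q = 0 → N = 1
(((R ∨ R) ↔ (R → Q)) → Q) ∧ ((R ∨ R) → Q) = 1 ∧ 1 = 1
¬((((R ∨ R) ↔ (R → Q)) → Q) ∧ ((R ∨ R) → Q)) = ¬1 = 0

0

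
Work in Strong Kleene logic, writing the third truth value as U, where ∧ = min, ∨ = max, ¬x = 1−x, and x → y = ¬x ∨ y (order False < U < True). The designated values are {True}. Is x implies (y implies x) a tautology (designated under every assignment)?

Countermodel: x=U, y=True gives U, which is not designated.

No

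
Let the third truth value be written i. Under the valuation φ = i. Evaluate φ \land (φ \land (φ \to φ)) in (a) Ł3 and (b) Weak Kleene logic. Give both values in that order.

i; i

In Ł3: φ \to φ = i \to i = 1  [min(1, 1−½+½)]
φ \land (φ \to φ) = i \land 1 = i
φ \land (φ \land (φ \to φ)) = i \land i = i
In Weak Kleene logic: φ \to φ = i \to i = i  [any arg is the third value ⇒ result is the third value]
φ \land (φ \to φ) = i \land i = i
φ \land (φ \land (φ \to φ)) = i \land i = i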